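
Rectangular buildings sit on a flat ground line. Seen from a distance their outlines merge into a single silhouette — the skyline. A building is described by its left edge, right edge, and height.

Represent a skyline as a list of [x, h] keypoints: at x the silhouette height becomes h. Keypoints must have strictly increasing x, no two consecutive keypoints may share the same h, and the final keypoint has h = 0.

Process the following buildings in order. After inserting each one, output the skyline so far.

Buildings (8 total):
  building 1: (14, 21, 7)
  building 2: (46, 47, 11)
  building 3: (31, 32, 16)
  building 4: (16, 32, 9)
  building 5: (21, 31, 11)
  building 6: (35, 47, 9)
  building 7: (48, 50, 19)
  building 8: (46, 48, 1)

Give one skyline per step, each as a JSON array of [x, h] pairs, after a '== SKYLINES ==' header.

== SKYLINES ==
[[14,7],[21,0]]
[[14,7],[21,0],[46,11],[47,0]]
[[14,7],[21,0],[31,16],[32,0],[46,11],[47,0]]
[[14,7],[16,9],[31,16],[32,0],[46,11],[47,0]]
[[14,7],[16,9],[21,11],[31,16],[32,0],[46,11],[47,0]]
[[14,7],[16,9],[21,11],[31,16],[32,0],[35,9],[46,11],[47,0]]
[[14,7],[16,9],[21,11],[31,16],[32,0],[35,9],[46,11],[47,0],[48,19],[50,0]]
[[14,7],[16,9],[21,11],[31,16],[32,0],[35,9],[46,11],[47,1],[48,19],[50,0]]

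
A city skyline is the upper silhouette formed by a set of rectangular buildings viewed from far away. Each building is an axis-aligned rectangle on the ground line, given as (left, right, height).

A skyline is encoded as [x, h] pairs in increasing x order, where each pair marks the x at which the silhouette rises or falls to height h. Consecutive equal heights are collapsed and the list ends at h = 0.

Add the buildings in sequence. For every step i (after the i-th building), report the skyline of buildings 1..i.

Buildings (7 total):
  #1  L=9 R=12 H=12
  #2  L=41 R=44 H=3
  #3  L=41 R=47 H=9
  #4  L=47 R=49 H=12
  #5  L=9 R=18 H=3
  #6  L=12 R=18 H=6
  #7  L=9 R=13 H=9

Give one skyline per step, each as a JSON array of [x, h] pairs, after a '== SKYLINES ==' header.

== SKYLINES ==
[[9,12],[12,0]]
[[9,12],[12,0],[41,3],[44,0]]
[[9,12],[12,0],[41,9],[47,0]]
[[9,12],[12,0],[41,9],[47,12],[49,0]]
[[9,12],[12,3],[18,0],[41,9],[47,12],[49,0]]
[[9,12],[12,6],[18,0],[41,9],[47,12],[49,0]]
[[9,12],[12,9],[13,6],[18,0],[41,9],[47,12],[49,0]]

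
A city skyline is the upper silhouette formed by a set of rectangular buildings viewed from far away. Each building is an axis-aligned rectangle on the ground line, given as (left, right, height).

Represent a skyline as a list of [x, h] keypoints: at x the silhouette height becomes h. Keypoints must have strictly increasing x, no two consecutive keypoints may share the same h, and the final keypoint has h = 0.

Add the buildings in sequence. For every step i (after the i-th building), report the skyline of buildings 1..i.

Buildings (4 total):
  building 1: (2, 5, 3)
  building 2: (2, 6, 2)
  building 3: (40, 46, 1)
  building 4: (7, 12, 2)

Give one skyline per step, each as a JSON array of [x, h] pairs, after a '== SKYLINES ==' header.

== SKYLINES ==
[[2,3],[5,0]]
[[2,3],[5,2],[6,0]]
[[2,3],[5,2],[6,0],[40,1],[46,0]]
[[2,3],[5,2],[6,0],[7,2],[12,0],[40,1],[46,0]]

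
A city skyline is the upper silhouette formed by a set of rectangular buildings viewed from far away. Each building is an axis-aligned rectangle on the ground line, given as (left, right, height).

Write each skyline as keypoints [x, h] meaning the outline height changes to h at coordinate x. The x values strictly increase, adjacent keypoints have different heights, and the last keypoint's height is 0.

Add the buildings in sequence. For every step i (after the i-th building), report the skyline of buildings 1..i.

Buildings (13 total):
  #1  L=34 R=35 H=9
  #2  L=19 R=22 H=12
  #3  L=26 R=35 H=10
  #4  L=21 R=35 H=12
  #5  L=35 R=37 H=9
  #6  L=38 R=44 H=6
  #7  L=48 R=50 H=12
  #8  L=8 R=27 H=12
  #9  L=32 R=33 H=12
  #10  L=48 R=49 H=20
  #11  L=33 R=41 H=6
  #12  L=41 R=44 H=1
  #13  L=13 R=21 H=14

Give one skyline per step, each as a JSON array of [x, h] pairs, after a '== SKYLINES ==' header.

== SKYLINES ==
[[34,9],[35,0]]
[[19,12],[22,0],[34,9],[35,0]]
[[19,12],[22,0],[26,10],[35,0]]
[[19,12],[35,0]]
[[19,12],[35,9],[37,0]]
[[19,12],[35,9],[37,0],[38,6],[44,0]]
[[19,12],[35,9],[37,0],[38,6],[44,0],[48,12],[50,0]]
[[8,12],[35,9],[37,0],[38,6],[44,0],[48,12],[50,0]]
[[8,12],[35,9],[37,0],[38,6],[44,0],[48,12],[50,0]]
[[8,12],[35,9],[37,0],[38,6],[44,0],[48,20],[49,12],[50,0]]
[[8,12],[35,9],[37,6],[44,0],[48,20],[49,12],[50,0]]
[[8,12],[35,9],[37,6],[44,0],[48,20],[49,12],[50,0]]
[[8,12],[13,14],[21,12],[35,9],[37,6],[44,0],[48,20],[49,12],[50,0]]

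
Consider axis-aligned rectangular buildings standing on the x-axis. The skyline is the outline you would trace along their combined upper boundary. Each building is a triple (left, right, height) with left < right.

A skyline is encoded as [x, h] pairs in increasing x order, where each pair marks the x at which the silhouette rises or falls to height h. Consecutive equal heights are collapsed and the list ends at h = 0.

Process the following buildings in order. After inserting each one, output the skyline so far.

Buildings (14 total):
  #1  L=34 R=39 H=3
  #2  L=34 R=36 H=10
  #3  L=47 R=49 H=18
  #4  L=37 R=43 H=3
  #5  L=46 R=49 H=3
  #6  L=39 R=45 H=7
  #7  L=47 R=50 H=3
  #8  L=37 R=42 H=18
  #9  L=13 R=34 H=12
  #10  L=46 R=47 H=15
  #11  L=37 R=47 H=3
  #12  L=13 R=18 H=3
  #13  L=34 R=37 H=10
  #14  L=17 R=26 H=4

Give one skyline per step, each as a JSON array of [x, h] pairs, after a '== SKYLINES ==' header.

== SKYLINES ==
[[34,3],[39,0]]
[[34,10],[36,3],[39,0]]
[[34,10],[36,3],[39,0],[47,18],[49,0]]
[[34,10],[36,3],[43,0],[47,18],[49,0]]
[[34,10],[36,3],[43,0],[46,3],[47,18],[49,0]]
[[34,10],[36,3],[39,7],[45,0],[46,3],[47,18],[49,0]]
[[34,10],[36,3],[39,7],[45,0],[46,3],[47,18],[49,3],[50,0]]
[[34,10],[36,3],[37,18],[42,7],[45,0],[46,3],[47,18],[49,3],[50,0]]
[[13,12],[34,10],[36,3],[37,18],[42,7],[45,0],[46,3],[47,18],[49,3],[50,0]]
[[13,12],[34,10],[36,3],[37,18],[42,7],[45,0],[46,15],[47,18],[49,3],[50,0]]
[[13,12],[34,10],[36,3],[37,18],[42,7],[45,3],[46,15],[47,18],[49,3],[50,0]]
[[13,12],[34,10],[36,3],[37,18],[42,7],[45,3],[46,15],[47,18],[49,3],[50,0]]
[[13,12],[34,10],[37,18],[42,7],[45,3],[46,15],[47,18],[49,3],[50,0]]
[[13,12],[34,10],[37,18],[42,7],[45,3],[46,15],[47,18],[49,3],[50,0]]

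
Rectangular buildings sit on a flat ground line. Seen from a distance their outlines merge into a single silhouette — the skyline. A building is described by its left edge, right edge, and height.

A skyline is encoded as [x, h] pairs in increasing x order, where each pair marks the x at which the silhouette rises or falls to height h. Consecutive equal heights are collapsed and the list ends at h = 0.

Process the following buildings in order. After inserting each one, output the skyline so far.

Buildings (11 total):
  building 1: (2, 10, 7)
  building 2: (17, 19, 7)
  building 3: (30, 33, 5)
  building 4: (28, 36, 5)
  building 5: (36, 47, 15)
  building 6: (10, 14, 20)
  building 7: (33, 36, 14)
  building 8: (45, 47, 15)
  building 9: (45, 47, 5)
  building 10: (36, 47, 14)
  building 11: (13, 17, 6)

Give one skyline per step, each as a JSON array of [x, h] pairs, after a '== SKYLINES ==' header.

== SKYLINES ==
[[2,7],[10,0]]
[[2,7],[10,0],[17,7],[19,0]]
[[2,7],[10,0],[17,7],[19,0],[30,5],[33,0]]
[[2,7],[10,0],[17,7],[19,0],[28,5],[36,0]]
[[2,7],[10,0],[17,7],[19,0],[28,5],[36,15],[47,0]]
[[2,7],[10,20],[14,0],[17,7],[19,0],[28,5],[36,15],[47,0]]
[[2,7],[10,20],[14,0],[17,7],[19,0],[28,5],[33,14],[36,15],[47,0]]
[[2,7],[10,20],[14,0],[17,7],[19,0],[28,5],[33,14],[36,15],[47,0]]
[[2,7],[10,20],[14,0],[17,7],[19,0],[28,5],[33,14],[36,15],[47,0]]
[[2,7],[10,20],[14,0],[17,7],[19,0],[28,5],[33,14],[36,15],[47,0]]
[[2,7],[10,20],[14,6],[17,7],[19,0],[28,5],[33,14],[36,15],[47,0]]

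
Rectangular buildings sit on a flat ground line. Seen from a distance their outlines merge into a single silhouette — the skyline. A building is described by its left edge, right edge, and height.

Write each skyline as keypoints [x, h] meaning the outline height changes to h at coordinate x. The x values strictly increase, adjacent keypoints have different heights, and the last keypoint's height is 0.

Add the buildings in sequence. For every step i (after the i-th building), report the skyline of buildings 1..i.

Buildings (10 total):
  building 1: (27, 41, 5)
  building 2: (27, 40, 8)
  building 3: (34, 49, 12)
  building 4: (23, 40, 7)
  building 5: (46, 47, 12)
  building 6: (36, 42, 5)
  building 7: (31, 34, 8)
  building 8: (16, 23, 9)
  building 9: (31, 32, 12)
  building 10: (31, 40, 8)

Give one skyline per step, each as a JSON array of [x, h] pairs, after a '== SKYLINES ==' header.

== SKYLINES ==
[[27,5],[41,0]]
[[27,8],[40,5],[41,0]]
[[27,8],[34,12],[49,0]]
[[23,7],[27,8],[34,12],[49,0]]
[[23,7],[27,8],[34,12],[49,0]]
[[23,7],[27,8],[34,12],[49,0]]
[[23,7],[27,8],[34,12],[49,0]]
[[16,9],[23,7],[27,8],[34,12],[49,0]]
[[16,9],[23,7],[27,8],[31,12],[32,8],[34,12],[49,0]]
[[16,9],[23,7],[27,8],[31,12],[32,8],[34,12],[49,0]]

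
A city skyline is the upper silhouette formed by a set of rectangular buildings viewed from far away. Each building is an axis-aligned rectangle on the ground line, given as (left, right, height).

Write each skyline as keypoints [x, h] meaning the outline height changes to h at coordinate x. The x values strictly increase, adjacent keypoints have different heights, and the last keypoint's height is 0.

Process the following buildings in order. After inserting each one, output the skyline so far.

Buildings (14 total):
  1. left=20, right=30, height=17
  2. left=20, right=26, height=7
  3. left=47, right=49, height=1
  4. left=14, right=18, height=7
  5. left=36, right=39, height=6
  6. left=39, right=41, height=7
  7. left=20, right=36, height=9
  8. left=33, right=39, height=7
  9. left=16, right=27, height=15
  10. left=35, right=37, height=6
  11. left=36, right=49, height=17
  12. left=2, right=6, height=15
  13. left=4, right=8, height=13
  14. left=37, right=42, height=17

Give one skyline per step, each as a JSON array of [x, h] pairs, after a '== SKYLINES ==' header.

== SKYLINES ==
[[20,17],[30,0]]
[[20,17],[30,0]]
[[20,17],[30,0],[47,1],[49,0]]
[[14,7],[18,0],[20,17],[30,0],[47,1],[49,0]]
[[14,7],[18,0],[20,17],[30,0],[36,6],[39,0],[47,1],[49,0]]
[[14,7],[18,0],[20,17],[30,0],[36,6],[39,7],[41,0],[47,1],[49,0]]
[[14,7],[18,0],[20,17],[30,9],[36,6],[39,7],[41,0],[47,1],[49,0]]
[[14,7],[18,0],[20,17],[30,9],[36,7],[41,0],[47,1],[49,0]]
[[14,7],[16,15],[20,17],[30,9],[36,7],[41,0],[47,1],[49,0]]
[[14,7],[16,15],[20,17],[30,9],[36,7],[41,0],[47,1],[49,0]]
[[14,7],[16,15],[20,17],[30,9],[36,17],[49,0]]
[[2,15],[6,0],[14,7],[16,15],[20,17],[30,9],[36,17],[49,0]]
[[2,15],[6,13],[8,0],[14,7],[16,15],[20,17],[30,9],[36,17],[49,0]]
[[2,15],[6,13],[8,0],[14,7],[16,15],[20,17],[30,9],[36,17],[49,0]]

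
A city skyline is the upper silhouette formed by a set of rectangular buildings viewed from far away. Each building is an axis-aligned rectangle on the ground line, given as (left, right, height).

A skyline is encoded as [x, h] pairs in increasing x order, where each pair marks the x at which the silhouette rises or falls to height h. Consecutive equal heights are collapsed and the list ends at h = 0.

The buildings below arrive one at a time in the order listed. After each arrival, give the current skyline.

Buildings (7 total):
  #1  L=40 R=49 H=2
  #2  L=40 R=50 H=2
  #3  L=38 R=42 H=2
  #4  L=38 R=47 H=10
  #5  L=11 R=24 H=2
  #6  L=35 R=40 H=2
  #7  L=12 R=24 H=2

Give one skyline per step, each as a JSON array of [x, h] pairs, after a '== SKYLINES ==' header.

== SKYLINES ==
[[40,2],[49,0]]
[[40,2],[50,0]]
[[38,2],[50,0]]
[[38,10],[47,2],[50,0]]
[[11,2],[24,0],[38,10],[47,2],[50,0]]
[[11,2],[24,0],[35,2],[38,10],[47,2],[50,0]]
[[11,2],[24,0],[35,2],[38,10],[47,2],[50,0]]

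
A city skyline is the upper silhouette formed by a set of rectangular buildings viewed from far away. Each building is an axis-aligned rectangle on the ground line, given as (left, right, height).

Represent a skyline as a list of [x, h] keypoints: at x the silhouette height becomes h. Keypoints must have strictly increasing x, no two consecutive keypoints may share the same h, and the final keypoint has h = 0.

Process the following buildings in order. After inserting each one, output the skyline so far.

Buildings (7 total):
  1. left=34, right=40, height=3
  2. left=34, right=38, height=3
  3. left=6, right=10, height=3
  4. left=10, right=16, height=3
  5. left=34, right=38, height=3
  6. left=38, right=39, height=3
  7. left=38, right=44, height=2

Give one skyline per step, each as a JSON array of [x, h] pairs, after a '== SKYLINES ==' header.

== SKYLINES ==
[[34,3],[40,0]]
[[34,3],[40,0]]
[[6,3],[10,0],[34,3],[40,0]]
[[6,3],[16,0],[34,3],[40,0]]
[[6,3],[16,0],[34,3],[40,0]]
[[6,3],[16,0],[34,3],[40,0]]
[[6,3],[16,0],[34,3],[40,2],[44,0]]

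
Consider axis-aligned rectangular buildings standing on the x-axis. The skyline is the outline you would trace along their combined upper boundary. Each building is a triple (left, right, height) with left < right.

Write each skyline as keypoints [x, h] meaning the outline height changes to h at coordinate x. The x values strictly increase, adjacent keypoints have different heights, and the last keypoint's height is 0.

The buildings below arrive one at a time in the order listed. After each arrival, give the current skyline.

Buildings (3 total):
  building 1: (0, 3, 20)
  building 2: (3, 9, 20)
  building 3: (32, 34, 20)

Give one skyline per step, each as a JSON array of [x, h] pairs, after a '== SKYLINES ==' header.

== SKYLINES ==
[[0,20],[3,0]]
[[0,20],[9,0]]
[[0,20],[9,0],[32,20],[34,0]]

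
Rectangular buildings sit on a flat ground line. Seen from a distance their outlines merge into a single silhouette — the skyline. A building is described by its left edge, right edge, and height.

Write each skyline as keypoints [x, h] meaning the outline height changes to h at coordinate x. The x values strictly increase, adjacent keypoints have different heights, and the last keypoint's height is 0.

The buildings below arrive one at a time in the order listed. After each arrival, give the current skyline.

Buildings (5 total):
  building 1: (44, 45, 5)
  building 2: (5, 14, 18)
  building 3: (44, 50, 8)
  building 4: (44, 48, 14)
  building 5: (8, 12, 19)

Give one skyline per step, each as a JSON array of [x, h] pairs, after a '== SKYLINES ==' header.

== SKYLINES ==
[[44,5],[45,0]]
[[5,18],[14,0],[44,5],[45,0]]
[[5,18],[14,0],[44,8],[50,0]]
[[5,18],[14,0],[44,14],[48,8],[50,0]]
[[5,18],[8,19],[12,18],[14,0],[44,14],[48,8],[50,0]]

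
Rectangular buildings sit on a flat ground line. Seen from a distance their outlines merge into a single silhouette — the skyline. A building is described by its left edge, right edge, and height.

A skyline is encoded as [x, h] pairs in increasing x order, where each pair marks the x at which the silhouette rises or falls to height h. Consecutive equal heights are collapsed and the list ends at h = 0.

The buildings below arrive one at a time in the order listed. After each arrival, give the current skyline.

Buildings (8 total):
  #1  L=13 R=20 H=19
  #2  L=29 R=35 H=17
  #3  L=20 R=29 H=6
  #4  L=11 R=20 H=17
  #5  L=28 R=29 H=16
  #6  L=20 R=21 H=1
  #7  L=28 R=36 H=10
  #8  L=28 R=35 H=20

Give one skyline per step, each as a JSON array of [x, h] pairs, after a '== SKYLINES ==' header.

== SKYLINES ==
[[13,19],[20,0]]
[[13,19],[20,0],[29,17],[35,0]]
[[13,19],[20,6],[29,17],[35,0]]
[[11,17],[13,19],[20,6],[29,17],[35,0]]
[[11,17],[13,19],[20,6],[28,16],[29,17],[35,0]]
[[11,17],[13,19],[20,6],[28,16],[29,17],[35,0]]
[[11,17],[13,19],[20,6],[28,16],[29,17],[35,10],[36,0]]
[[11,17],[13,19],[20,6],[28,20],[35,10],[36,0]]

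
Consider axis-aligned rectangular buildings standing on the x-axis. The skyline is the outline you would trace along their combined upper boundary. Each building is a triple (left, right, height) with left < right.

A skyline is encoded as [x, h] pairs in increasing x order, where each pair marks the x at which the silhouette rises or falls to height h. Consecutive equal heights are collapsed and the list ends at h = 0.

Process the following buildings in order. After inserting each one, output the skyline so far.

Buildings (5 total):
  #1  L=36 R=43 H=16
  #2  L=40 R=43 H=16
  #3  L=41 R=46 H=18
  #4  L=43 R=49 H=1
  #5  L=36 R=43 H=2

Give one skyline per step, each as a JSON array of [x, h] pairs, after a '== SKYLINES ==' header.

== SKYLINES ==
[[36,16],[43,0]]
[[36,16],[43,0]]
[[36,16],[41,18],[46,0]]
[[36,16],[41,18],[46,1],[49,0]]
[[36,16],[41,18],[46,1],[49,0]]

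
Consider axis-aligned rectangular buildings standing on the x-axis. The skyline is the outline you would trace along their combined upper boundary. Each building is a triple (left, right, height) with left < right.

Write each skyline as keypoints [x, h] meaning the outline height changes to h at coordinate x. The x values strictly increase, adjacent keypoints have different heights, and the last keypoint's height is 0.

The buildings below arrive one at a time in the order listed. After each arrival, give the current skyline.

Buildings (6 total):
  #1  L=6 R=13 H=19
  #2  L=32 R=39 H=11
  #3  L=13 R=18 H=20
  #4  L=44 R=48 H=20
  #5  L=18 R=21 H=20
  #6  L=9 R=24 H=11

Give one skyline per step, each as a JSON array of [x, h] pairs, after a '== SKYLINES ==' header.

== SKYLINES ==
[[6,19],[13,0]]
[[6,19],[13,0],[32,11],[39,0]]
[[6,19],[13,20],[18,0],[32,11],[39,0]]
[[6,19],[13,20],[18,0],[32,11],[39,0],[44,20],[48,0]]
[[6,19],[13,20],[21,0],[32,11],[39,0],[44,20],[48,0]]
[[6,19],[13,20],[21,11],[24,0],[32,11],[39,0],[44,20],[48,0]]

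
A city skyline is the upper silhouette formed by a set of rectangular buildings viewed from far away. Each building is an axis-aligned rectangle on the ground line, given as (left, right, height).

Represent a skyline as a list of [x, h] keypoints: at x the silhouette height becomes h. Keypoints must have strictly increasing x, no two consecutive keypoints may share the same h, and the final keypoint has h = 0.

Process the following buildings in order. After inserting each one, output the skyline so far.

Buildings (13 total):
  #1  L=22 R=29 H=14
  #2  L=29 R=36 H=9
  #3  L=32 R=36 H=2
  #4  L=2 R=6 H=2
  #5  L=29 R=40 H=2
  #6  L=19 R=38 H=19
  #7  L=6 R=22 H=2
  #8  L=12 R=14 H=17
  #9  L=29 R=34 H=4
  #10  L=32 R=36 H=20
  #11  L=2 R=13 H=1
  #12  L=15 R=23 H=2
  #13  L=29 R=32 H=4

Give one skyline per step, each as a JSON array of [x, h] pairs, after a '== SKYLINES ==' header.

== SKYLINES ==
[[22,14],[29,0]]
[[22,14],[29,9],[36,0]]
[[22,14],[29,9],[36,0]]
[[2,2],[6,0],[22,14],[29,9],[36,0]]
[[2,2],[6,0],[22,14],[29,9],[36,2],[40,0]]
[[2,2],[6,0],[19,19],[38,2],[40,0]]
[[2,2],[19,19],[38,2],[40,0]]
[[2,2],[12,17],[14,2],[19,19],[38,2],[40,0]]
[[2,2],[12,17],[14,2],[19,19],[38,2],[40,0]]
[[2,2],[12,17],[14,2],[19,19],[32,20],[36,19],[38,2],[40,0]]
[[2,2],[12,17],[14,2],[19,19],[32,20],[36,19],[38,2],[40,0]]
[[2,2],[12,17],[14,2],[19,19],[32,20],[36,19],[38,2],[40,0]]
[[2,2],[12,17],[14,2],[19,19],[32,20],[36,19],[38,2],[40,0]]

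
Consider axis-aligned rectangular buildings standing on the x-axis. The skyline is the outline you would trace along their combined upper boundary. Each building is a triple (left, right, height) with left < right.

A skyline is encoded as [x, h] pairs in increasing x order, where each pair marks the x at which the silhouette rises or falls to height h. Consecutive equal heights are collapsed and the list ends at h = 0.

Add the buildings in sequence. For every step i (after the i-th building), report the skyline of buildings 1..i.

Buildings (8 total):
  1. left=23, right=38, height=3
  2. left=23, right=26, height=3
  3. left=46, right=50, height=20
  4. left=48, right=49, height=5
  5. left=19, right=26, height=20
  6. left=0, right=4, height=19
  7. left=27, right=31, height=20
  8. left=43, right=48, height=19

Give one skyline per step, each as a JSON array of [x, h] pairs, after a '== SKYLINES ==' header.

== SKYLINES ==
[[23,3],[38,0]]
[[23,3],[38,0]]
[[23,3],[38,0],[46,20],[50,0]]
[[23,3],[38,0],[46,20],[50,0]]
[[19,20],[26,3],[38,0],[46,20],[50,0]]
[[0,19],[4,0],[19,20],[26,3],[38,0],[46,20],[50,0]]
[[0,19],[4,0],[19,20],[26,3],[27,20],[31,3],[38,0],[46,20],[50,0]]
[[0,19],[4,0],[19,20],[26,3],[27,20],[31,3],[38,0],[43,19],[46,20],[50,0]]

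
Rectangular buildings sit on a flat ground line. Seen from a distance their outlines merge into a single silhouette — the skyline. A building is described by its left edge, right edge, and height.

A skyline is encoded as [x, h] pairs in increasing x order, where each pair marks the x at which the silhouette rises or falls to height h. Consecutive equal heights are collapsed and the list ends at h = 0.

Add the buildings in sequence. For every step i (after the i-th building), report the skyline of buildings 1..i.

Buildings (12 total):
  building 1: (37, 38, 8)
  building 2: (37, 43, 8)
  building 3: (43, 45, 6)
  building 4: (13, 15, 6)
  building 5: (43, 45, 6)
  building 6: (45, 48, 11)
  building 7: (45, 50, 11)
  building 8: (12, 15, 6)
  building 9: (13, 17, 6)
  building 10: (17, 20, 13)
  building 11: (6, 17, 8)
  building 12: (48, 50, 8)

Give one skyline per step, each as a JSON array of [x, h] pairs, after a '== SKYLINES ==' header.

== SKYLINES ==
[[37,8],[38,0]]
[[37,8],[43,0]]
[[37,8],[43,6],[45,0]]
[[13,6],[15,0],[37,8],[43,6],[45,0]]
[[13,6],[15,0],[37,8],[43,6],[45,0]]
[[13,6],[15,0],[37,8],[43,6],[45,11],[48,0]]
[[13,6],[15,0],[37,8],[43,6],[45,11],[50,0]]
[[12,6],[15,0],[37,8],[43,6],[45,11],[50,0]]
[[12,6],[17,0],[37,8],[43,6],[45,11],[50,0]]
[[12,6],[17,13],[20,0],[37,8],[43,6],[45,11],[50,0]]
[[6,8],[17,13],[20,0],[37,8],[43,6],[45,11],[50,0]]
[[6,8],[17,13],[20,0],[37,8],[43,6],[45,11],[50,0]]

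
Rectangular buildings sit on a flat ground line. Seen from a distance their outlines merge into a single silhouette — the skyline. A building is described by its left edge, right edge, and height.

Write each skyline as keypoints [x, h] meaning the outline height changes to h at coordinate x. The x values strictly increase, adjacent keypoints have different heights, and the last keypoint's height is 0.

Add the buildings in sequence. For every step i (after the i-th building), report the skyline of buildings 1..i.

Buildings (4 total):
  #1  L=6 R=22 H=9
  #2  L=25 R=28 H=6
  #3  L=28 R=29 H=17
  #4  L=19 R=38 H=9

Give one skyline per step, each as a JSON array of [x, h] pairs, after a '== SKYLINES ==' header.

== SKYLINES ==
[[6,9],[22,0]]
[[6,9],[22,0],[25,6],[28,0]]
[[6,9],[22,0],[25,6],[28,17],[29,0]]
[[6,9],[28,17],[29,9],[38,0]]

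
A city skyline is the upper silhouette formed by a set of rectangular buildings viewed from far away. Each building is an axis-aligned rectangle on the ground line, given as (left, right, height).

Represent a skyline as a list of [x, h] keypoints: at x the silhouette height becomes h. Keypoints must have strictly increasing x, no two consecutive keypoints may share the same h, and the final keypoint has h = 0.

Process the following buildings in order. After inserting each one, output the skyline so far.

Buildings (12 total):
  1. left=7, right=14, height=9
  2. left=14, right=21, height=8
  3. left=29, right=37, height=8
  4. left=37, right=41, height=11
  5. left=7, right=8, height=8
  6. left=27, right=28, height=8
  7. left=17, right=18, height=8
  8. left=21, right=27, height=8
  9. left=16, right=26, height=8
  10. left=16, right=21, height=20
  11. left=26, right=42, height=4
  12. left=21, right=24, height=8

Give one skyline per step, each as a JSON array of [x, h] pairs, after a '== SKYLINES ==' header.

== SKYLINES ==
[[7,9],[14,0]]
[[7,9],[14,8],[21,0]]
[[7,9],[14,8],[21,0],[29,8],[37,0]]
[[7,9],[14,8],[21,0],[29,8],[37,11],[41,0]]
[[7,9],[14,8],[21,0],[29,8],[37,11],[41,0]]
[[7,9],[14,8],[21,0],[27,8],[28,0],[29,8],[37,11],[41,0]]
[[7,9],[14,8],[21,0],[27,8],[28,0],[29,8],[37,11],[41,0]]
[[7,9],[14,8],[28,0],[29,8],[37,11],[41,0]]
[[7,9],[14,8],[28,0],[29,8],[37,11],[41,0]]
[[7,9],[14,8],[16,20],[21,8],[28,0],[29,8],[37,11],[41,0]]
[[7,9],[14,8],[16,20],[21,8],[28,4],[29,8],[37,11],[41,4],[42,0]]
[[7,9],[14,8],[16,20],[21,8],[28,4],[29,8],[37,11],[41,4],[42,0]]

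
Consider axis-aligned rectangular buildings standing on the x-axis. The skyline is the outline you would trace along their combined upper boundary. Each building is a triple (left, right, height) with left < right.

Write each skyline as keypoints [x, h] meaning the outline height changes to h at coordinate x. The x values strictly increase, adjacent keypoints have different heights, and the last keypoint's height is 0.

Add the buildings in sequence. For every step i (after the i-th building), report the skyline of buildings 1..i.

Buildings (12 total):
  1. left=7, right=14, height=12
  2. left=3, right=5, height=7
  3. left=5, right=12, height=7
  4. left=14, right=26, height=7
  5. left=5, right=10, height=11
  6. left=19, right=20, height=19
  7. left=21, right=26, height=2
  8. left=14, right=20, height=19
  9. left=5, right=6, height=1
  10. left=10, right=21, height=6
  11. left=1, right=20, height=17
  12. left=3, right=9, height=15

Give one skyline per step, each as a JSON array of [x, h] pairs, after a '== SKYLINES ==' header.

== SKYLINES ==
[[7,12],[14,0]]
[[3,7],[5,0],[7,12],[14,0]]
[[3,7],[7,12],[14,0]]
[[3,7],[7,12],[14,7],[26,0]]
[[3,7],[5,11],[7,12],[14,7],[26,0]]
[[3,7],[5,11],[7,12],[14,7],[19,19],[20,7],[26,0]]
[[3,7],[5,11],[7,12],[14,7],[19,19],[20,7],[26,0]]
[[3,7],[5,11],[7,12],[14,19],[20,7],[26,0]]
[[3,7],[5,11],[7,12],[14,19],[20,7],[26,0]]
[[3,7],[5,11],[7,12],[14,19],[20,7],[26,0]]
[[1,17],[14,19],[20,7],[26,0]]
[[1,17],[14,19],[20,7],[26,0]]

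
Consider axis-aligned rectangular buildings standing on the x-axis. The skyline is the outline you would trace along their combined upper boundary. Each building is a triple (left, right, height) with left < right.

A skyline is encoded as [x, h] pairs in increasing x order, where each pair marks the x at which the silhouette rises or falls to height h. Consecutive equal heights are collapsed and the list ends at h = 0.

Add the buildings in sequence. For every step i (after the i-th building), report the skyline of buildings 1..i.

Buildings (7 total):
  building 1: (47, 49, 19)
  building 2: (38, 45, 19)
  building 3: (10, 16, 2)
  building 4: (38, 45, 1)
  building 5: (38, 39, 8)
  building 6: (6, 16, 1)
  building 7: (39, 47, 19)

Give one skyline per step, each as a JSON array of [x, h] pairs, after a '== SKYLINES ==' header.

== SKYLINES ==
[[47,19],[49,0]]
[[38,19],[45,0],[47,19],[49,0]]
[[10,2],[16,0],[38,19],[45,0],[47,19],[49,0]]
[[10,2],[16,0],[38,19],[45,0],[47,19],[49,0]]
[[10,2],[16,0],[38,19],[45,0],[47,19],[49,0]]
[[6,1],[10,2],[16,0],[38,19],[45,0],[47,19],[49,0]]
[[6,1],[10,2],[16,0],[38,19],[49,0]]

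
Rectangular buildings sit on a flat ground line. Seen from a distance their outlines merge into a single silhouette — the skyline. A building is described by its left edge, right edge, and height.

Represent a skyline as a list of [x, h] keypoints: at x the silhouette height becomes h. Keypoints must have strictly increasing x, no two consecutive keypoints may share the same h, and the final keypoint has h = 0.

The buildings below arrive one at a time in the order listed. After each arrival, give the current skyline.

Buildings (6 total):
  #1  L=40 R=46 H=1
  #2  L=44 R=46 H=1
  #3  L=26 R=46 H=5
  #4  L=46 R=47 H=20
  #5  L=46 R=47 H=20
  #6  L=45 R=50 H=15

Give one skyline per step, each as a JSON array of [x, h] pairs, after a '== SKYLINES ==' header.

== SKYLINES ==
[[40,1],[46,0]]
[[40,1],[46,0]]
[[26,5],[46,0]]
[[26,5],[46,20],[47,0]]
[[26,5],[46,20],[47,0]]
[[26,5],[45,15],[46,20],[47,15],[50,0]]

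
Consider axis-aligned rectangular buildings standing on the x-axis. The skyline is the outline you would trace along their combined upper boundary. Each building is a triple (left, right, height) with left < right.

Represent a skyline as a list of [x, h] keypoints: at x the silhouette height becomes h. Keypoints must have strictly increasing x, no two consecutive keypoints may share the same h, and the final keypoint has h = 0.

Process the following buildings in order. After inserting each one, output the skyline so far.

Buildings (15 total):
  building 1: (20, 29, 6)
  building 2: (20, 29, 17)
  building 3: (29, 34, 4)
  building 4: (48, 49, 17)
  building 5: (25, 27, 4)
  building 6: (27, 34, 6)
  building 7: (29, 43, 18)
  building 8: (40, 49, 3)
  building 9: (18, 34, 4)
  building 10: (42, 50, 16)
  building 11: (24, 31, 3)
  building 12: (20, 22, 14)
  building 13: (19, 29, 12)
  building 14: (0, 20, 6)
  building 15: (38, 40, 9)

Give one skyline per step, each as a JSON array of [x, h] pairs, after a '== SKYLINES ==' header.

== SKYLINES ==
[[20,6],[29,0]]
[[20,17],[29,0]]
[[20,17],[29,4],[34,0]]
[[20,17],[29,4],[34,0],[48,17],[49,0]]
[[20,17],[29,4],[34,0],[48,17],[49,0]]
[[20,17],[29,6],[34,0],[48,17],[49,0]]
[[20,17],[29,18],[43,0],[48,17],[49,0]]
[[20,17],[29,18],[43,3],[48,17],[49,0]]
[[18,4],[20,17],[29,18],[43,3],[48,17],[49,0]]
[[18,4],[20,17],[29,18],[43,16],[48,17],[49,16],[50,0]]
[[18,4],[20,17],[29,18],[43,16],[48,17],[49,16],[50,0]]
[[18,4],[20,17],[29,18],[43,16],[48,17],[49,16],[50,0]]
[[18,4],[19,12],[20,17],[29,18],[43,16],[48,17],[49,16],[50,0]]
[[0,6],[19,12],[20,17],[29,18],[43,16],[48,17],[49,16],[50,0]]
[[0,6],[19,12],[20,17],[29,18],[43,16],[48,17],[49,16],[50,0]]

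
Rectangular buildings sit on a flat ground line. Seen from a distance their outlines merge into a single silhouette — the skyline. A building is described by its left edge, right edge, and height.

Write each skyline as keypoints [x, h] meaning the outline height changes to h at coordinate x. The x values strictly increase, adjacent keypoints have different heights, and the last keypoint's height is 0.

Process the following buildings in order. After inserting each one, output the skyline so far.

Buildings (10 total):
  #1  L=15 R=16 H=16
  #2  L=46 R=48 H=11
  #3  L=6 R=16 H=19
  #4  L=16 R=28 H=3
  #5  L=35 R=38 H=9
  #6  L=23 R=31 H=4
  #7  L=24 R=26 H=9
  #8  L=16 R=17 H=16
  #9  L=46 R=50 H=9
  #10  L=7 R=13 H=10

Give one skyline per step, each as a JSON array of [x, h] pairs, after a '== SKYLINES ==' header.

== SKYLINES ==
[[15,16],[16,0]]
[[15,16],[16,0],[46,11],[48,0]]
[[6,19],[16,0],[46,11],[48,0]]
[[6,19],[16,3],[28,0],[46,11],[48,0]]
[[6,19],[16,3],[28,0],[35,9],[38,0],[46,11],[48,0]]
[[6,19],[16,3],[23,4],[31,0],[35,9],[38,0],[46,11],[48,0]]
[[6,19],[16,3],[23,4],[24,9],[26,4],[31,0],[35,9],[38,0],[46,11],[48,0]]
[[6,19],[16,16],[17,3],[23,4],[24,9],[26,4],[31,0],[35,9],[38,0],[46,11],[48,0]]
[[6,19],[16,16],[17,3],[23,4],[24,9],[26,4],[31,0],[35,9],[38,0],[46,11],[48,9],[50,0]]
[[6,19],[16,16],[17,3],[23,4],[24,9],[26,4],[31,0],[35,9],[38,0],[46,11],[48,9],[50,0]]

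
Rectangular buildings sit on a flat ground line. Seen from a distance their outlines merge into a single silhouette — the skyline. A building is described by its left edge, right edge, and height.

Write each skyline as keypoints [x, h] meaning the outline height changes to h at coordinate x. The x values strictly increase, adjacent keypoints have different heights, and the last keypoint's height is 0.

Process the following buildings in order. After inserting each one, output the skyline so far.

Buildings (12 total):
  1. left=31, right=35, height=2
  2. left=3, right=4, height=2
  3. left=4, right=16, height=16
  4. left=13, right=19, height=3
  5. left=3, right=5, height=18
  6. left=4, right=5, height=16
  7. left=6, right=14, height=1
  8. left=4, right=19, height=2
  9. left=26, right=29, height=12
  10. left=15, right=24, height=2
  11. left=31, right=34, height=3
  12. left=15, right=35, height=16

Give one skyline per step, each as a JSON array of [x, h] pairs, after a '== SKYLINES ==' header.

== SKYLINES ==
[[31,2],[35,0]]
[[3,2],[4,0],[31,2],[35,0]]
[[3,2],[4,16],[16,0],[31,2],[35,0]]
[[3,2],[4,16],[16,3],[19,0],[31,2],[35,0]]
[[3,18],[5,16],[16,3],[19,0],[31,2],[35,0]]
[[3,18],[5,16],[16,3],[19,0],[31,2],[35,0]]
[[3,18],[5,16],[16,3],[19,0],[31,2],[35,0]]
[[3,18],[5,16],[16,3],[19,0],[31,2],[35,0]]
[[3,18],[5,16],[16,3],[19,0],[26,12],[29,0],[31,2],[35,0]]
[[3,18],[5,16],[16,3],[19,2],[24,0],[26,12],[29,0],[31,2],[35,0]]
[[3,18],[5,16],[16,3],[19,2],[24,0],[26,12],[29,0],[31,3],[34,2],[35,0]]
[[3,18],[5,16],[35,0]]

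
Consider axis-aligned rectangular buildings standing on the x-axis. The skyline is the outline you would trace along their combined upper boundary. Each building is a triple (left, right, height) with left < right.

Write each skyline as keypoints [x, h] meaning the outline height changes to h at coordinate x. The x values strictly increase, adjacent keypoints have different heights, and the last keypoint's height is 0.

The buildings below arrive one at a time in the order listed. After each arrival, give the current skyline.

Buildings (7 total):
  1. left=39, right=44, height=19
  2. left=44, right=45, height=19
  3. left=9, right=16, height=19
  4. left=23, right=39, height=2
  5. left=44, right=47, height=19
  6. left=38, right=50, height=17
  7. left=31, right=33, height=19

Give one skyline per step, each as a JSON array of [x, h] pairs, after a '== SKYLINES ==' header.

== SKYLINES ==
[[39,19],[44,0]]
[[39,19],[45,0]]
[[9,19],[16,0],[39,19],[45,0]]
[[9,19],[16,0],[23,2],[39,19],[45,0]]
[[9,19],[16,0],[23,2],[39,19],[47,0]]
[[9,19],[16,0],[23,2],[38,17],[39,19],[47,17],[50,0]]
[[9,19],[16,0],[23,2],[31,19],[33,2],[38,17],[39,19],[47,17],[50,0]]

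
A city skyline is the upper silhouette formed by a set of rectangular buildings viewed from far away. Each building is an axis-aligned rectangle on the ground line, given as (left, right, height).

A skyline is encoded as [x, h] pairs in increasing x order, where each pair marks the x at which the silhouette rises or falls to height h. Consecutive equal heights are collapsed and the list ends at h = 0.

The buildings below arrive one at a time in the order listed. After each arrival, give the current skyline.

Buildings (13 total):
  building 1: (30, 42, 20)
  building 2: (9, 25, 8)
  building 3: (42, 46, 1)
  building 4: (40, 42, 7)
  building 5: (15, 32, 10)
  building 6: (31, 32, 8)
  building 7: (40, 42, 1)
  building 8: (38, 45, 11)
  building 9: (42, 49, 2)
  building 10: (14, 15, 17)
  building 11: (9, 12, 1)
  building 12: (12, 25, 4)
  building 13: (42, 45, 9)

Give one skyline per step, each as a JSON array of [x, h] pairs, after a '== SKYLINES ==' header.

== SKYLINES ==
[[30,20],[42,0]]
[[9,8],[25,0],[30,20],[42,0]]
[[9,8],[25,0],[30,20],[42,1],[46,0]]
[[9,8],[25,0],[30,20],[42,1],[46,0]]
[[9,8],[15,10],[30,20],[42,1],[46,0]]
[[9,8],[15,10],[30,20],[42,1],[46,0]]
[[9,8],[15,10],[30,20],[42,1],[46,0]]
[[9,8],[15,10],[30,20],[42,11],[45,1],[46,0]]
[[9,8],[15,10],[30,20],[42,11],[45,2],[49,0]]
[[9,8],[14,17],[15,10],[30,20],[42,11],[45,2],[49,0]]
[[9,8],[14,17],[15,10],[30,20],[42,11],[45,2],[49,0]]
[[9,8],[14,17],[15,10],[30,20],[42,11],[45,2],[49,0]]
[[9,8],[14,17],[15,10],[30,20],[42,11],[45,2],[49,0]]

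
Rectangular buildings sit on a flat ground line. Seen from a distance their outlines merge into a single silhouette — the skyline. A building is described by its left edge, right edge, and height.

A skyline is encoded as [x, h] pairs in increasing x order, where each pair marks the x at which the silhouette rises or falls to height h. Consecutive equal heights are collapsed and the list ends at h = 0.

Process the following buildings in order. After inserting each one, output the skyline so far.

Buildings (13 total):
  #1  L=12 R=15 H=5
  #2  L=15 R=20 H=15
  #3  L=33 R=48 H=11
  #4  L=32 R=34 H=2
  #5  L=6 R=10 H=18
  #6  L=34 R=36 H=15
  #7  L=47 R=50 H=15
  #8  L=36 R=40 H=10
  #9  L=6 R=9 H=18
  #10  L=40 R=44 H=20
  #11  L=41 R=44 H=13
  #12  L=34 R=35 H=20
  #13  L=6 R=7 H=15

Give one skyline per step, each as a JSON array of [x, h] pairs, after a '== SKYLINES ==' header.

== SKYLINES ==
[[12,5],[15,0]]
[[12,5],[15,15],[20,0]]
[[12,5],[15,15],[20,0],[33,11],[48,0]]
[[12,5],[15,15],[20,0],[32,2],[33,11],[48,0]]
[[6,18],[10,0],[12,5],[15,15],[20,0],[32,2],[33,11],[48,0]]
[[6,18],[10,0],[12,5],[15,15],[20,0],[32,2],[33,11],[34,15],[36,11],[48,0]]
[[6,18],[10,0],[12,5],[15,15],[20,0],[32,2],[33,11],[34,15],[36,11],[47,15],[50,0]]
[[6,18],[10,0],[12,5],[15,15],[20,0],[32,2],[33,11],[34,15],[36,11],[47,15],[50,0]]
[[6,18],[10,0],[12,5],[15,15],[20,0],[32,2],[33,11],[34,15],[36,11],[47,15],[50,0]]
[[6,18],[10,0],[12,5],[15,15],[20,0],[32,2],[33,11],[34,15],[36,11],[40,20],[44,11],[47,15],[50,0]]
[[6,18],[10,0],[12,5],[15,15],[20,0],[32,2],[33,11],[34,15],[36,11],[40,20],[44,11],[47,15],[50,0]]
[[6,18],[10,0],[12,5],[15,15],[20,0],[32,2],[33,11],[34,20],[35,15],[36,11],[40,20],[44,11],[47,15],[50,0]]
[[6,18],[10,0],[12,5],[15,15],[20,0],[32,2],[33,11],[34,20],[35,15],[36,11],[40,20],[44,11],[47,15],[50,0]]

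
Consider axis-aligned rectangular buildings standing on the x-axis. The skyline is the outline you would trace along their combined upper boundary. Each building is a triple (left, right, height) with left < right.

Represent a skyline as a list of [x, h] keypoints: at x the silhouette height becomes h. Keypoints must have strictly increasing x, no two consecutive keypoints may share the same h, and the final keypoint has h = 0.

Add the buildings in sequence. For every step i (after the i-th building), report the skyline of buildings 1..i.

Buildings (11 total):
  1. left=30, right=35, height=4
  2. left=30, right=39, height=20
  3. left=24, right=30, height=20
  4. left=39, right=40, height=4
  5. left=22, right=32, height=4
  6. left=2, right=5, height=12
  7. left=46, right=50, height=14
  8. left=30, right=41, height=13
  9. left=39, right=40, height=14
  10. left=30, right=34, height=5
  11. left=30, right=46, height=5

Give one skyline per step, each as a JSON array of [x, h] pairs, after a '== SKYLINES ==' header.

== SKYLINES ==
[[30,4],[35,0]]
[[30,20],[39,0]]
[[24,20],[39,0]]
[[24,20],[39,4],[40,0]]
[[22,4],[24,20],[39,4],[40,0]]
[[2,12],[5,0],[22,4],[24,20],[39,4],[40,0]]
[[2,12],[5,0],[22,4],[24,20],[39,4],[40,0],[46,14],[50,0]]
[[2,12],[5,0],[22,4],[24,20],[39,13],[41,0],[46,14],[50,0]]
[[2,12],[5,0],[22,4],[24,20],[39,14],[40,13],[41,0],[46,14],[50,0]]
[[2,12],[5,0],[22,4],[24,20],[39,14],[40,13],[41,0],[46,14],[50,0]]
[[2,12],[5,0],[22,4],[24,20],[39,14],[40,13],[41,5],[46,14],[50,0]]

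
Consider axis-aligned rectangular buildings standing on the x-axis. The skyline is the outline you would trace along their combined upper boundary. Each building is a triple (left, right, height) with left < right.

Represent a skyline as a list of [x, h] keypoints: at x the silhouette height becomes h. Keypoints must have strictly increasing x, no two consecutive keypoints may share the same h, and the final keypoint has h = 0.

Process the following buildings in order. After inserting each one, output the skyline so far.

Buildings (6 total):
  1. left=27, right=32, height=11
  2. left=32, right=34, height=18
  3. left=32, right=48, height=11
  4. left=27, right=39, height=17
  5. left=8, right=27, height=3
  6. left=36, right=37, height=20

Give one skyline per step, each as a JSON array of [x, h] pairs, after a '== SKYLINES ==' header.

== SKYLINES ==
[[27,11],[32,0]]
[[27,11],[32,18],[34,0]]
[[27,11],[32,18],[34,11],[48,0]]
[[27,17],[32,18],[34,17],[39,11],[48,0]]
[[8,3],[27,17],[32,18],[34,17],[39,11],[48,0]]
[[8,3],[27,17],[32,18],[34,17],[36,20],[37,17],[39,11],[48,0]]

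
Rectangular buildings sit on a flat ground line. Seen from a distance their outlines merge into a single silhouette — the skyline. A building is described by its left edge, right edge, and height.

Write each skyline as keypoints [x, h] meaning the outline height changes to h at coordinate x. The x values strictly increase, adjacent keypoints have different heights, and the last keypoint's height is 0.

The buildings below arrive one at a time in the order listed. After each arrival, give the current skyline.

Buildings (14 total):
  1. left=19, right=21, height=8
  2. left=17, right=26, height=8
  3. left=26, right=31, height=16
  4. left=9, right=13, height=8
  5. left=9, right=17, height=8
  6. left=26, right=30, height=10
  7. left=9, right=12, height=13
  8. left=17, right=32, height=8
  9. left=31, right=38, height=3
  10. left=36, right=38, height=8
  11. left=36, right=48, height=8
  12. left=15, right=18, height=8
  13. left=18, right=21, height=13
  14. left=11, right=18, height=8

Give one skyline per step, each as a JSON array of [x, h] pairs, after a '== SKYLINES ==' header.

== SKYLINES ==
[[19,8],[21,0]]
[[17,8],[26,0]]
[[17,8],[26,16],[31,0]]
[[9,8],[13,0],[17,8],[26,16],[31,0]]
[[9,8],[26,16],[31,0]]
[[9,8],[26,16],[31,0]]
[[9,13],[12,8],[26,16],[31,0]]
[[9,13],[12,8],[26,16],[31,8],[32,0]]
[[9,13],[12,8],[26,16],[31,8],[32,3],[38,0]]
[[9,13],[12,8],[26,16],[31,8],[32,3],[36,8],[38,0]]
[[9,13],[12,8],[26,16],[31,8],[32,3],[36,8],[48,0]]
[[9,13],[12,8],[26,16],[31,8],[32,3],[36,8],[48,0]]
[[9,13],[12,8],[18,13],[21,8],[26,16],[31,8],[32,3],[36,8],[48,0]]
[[9,13],[12,8],[18,13],[21,8],[26,16],[31,8],[32,3],[36,8],[48,0]]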